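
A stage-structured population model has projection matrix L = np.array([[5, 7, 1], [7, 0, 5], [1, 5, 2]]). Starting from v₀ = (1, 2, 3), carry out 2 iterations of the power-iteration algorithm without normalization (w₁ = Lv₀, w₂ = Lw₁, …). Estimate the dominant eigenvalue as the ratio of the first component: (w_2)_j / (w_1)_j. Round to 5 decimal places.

λ ≈ 12.77273

w1 = Lv₀ = (5·1 + 7·2 + 1·3; 7·1 + 0·2 + 5·3; 1·1 + 5·2 + 2·3) = (22, 22, 17)
w2 = Lw1 = (5·22 + 7·22 + 1·17; 7·22 + 0·22 + 5·17; 1·22 + 5·22 + 2·17) = (281, 239, 166)
Ratio at component: 281 / 22 = 12.77273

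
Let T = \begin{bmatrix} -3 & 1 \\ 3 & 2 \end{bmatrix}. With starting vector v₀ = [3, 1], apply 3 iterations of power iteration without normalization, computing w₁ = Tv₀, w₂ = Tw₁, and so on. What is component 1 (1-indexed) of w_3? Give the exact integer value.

-107

w1 = Tv₀ = (-8, 11)
w2 = Tw1 = (35, -2)
w3 = Tw2 = (-107, 101)
The requested component of w3 is -107.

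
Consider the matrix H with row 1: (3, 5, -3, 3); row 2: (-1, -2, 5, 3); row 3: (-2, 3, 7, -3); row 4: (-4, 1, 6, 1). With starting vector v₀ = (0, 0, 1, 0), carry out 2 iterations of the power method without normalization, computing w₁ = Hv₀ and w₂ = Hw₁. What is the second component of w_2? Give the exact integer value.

w1 = Hv₀ = (-3, 5, 7, 6)
w2 = Hw1 = (13, 46, 52, 65)
The requested component of w2 is 46.

46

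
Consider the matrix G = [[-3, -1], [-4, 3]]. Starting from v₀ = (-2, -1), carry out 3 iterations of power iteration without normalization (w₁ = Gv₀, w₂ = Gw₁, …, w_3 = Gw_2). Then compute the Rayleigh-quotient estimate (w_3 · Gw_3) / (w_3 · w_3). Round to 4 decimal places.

-3.3378

w1 = Gv₀ = ((-3)·(-2) + (-1)·(-1); (-4)·(-2) + 3·(-1)) = (7, 5)
w2 = Gw1 = ((-3)·7 + (-1)·5; (-4)·7 + 3·5) = (-26, -13)
w3 = Gw2 = (91, 65)
Gw3 = (-338, -169)
w3·Gw3 = 91·(-338) + 65·(-169) = -41743; w3·w3 = 91·91 + 65·65 = 12506
λ ≈ -41743/12506 = -3.3378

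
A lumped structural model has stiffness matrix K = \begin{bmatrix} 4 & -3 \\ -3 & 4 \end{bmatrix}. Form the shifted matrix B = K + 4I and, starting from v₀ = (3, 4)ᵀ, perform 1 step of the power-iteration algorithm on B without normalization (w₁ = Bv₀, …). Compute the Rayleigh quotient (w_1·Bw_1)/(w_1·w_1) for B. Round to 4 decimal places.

B = K + 4I has rows (8, -3); (-3, 8)
w1 = Bv₀ = (8·3 + (-3)·4; (-3)·3 + 8·4) = (12, 23)
Bw1 = (27, 148)
w1·Bw1 = 3728; w1·w1 = 673; μ ≈ 3728/673 = 5.5394

μ ≈ 5.5394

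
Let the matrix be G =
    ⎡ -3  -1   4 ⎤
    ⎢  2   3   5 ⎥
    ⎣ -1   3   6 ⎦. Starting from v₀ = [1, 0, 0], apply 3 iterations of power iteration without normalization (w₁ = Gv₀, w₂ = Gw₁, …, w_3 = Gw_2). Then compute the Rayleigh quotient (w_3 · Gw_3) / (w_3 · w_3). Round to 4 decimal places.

w1 = Gv₀ = (-3, 2, -1)
w2 = Gw1 = (3, -5, 3)
w3 = Gw2 = (8, 6, 0)
Gw3 = (-30, 34, 10)
w3·Gw3 = 8·(-30) + 6·34 + 0·10 = -36; w3·w3 = 8·8 + 6·6 + 0·0 = 100
λ ≈ -36/100 = -0.3600

λ ≈ -0.3600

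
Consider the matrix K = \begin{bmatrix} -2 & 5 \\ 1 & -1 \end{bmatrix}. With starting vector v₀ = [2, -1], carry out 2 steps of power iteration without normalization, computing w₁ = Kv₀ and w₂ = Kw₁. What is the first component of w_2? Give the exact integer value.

w1 = Kv₀ = (-9, 3)
w2 = Kw1 = (33, -12)
The requested component of w2 is 33.

33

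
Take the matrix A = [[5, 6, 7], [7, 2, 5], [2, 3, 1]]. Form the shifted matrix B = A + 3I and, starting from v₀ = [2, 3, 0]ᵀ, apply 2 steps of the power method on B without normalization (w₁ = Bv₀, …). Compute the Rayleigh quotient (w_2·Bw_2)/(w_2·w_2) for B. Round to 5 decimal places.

15.70094

B = A + 3I has rows (8, 6, 7); (7, 5, 5); (2, 3, 4)
w1 = Bv₀ = (34, 29, 13)
w2 = Bw1 = (537, 448, 207)
Bw2 = (8433, 7034, 3246)
w2·Bw2 = 8351675; w2·w2 = 531922; μ ≈ 8351675/531922 = 15.70094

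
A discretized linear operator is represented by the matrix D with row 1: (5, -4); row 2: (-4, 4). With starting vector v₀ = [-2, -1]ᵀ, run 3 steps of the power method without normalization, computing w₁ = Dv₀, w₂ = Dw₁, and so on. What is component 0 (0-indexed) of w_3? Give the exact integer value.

-390

w1 = Dv₀ = (-6, 4)
w2 = Dw1 = (-46, 40)
w3 = Dw2 = (-390, 344)
The requested component of w3 is -390.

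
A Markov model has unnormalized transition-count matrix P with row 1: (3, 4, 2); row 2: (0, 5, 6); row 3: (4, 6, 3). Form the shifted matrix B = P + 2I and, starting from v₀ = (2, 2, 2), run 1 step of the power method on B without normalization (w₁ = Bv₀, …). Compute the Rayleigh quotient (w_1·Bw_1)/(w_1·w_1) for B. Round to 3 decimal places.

13.233

B = P + 2I has rows (5, 4, 2); (0, 7, 6); (4, 6, 5)
w1 = Bv₀ = (5·2 + 4·2 + 2·2; 0·2 + 7·2 + 6·2; 4·2 + 6·2 + 5·2) = (22, 26, 30)
Bw1 = (274, 362, 394)
w1·Bw1 = 27260; w1·w1 = 2060; μ ≈ 27260/2060 = 13.233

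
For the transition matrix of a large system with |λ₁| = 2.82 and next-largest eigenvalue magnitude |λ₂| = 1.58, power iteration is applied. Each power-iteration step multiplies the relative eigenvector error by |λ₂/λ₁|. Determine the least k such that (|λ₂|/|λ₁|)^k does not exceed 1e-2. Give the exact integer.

8

|λ₂/λ₁| = 1.58/2.82 = 0.56028
Need k ≥ ln(1e-2) / ln(0.56028) = -4.6052 / -0.5793 ≈ 7.949
Smallest integer k satisfying the bound: 8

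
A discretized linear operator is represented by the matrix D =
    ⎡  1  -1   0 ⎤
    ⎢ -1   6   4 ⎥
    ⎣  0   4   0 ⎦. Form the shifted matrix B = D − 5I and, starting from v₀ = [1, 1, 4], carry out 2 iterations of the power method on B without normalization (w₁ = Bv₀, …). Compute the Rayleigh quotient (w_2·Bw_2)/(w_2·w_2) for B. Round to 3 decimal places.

-6.685

B = D − 5I has rows (-4, -1, 0); (-1, 1, 4); (0, 4, -5)
w1 = Bv₀ = ((-4)·1 + (-1)·1 + 0·4; (-1)·1 + 1·1 + 4·4; 0·1 + 4·1 + (-5)·4) = (-5, 16, -16)
w2 = Bw1 = ((-4)·(-5) + (-1)·16 + 0·(-16); (-1)·(-5) + 1·16 + 4·(-16); 0·(-5) + 4·16 + (-5)·(-16)) = (4, -43, 144)
Bw2 = (27, 529, -892)
w2·Bw2 = -151087; w2·w2 = 22601; μ ≈ -151087/22601 = -6.685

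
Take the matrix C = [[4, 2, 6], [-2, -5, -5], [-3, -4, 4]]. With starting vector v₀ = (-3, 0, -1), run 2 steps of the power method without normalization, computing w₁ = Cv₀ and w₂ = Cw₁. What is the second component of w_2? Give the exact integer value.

-44

w1 = Cv₀ = (4·(-3) + 2·0 + 6·(-1); (-2)·(-3) + (-5)·0 + (-5)·(-1); (-3)·(-3) + (-4)·0 + 4·(-1)) = (-18, 11, 5)
w2 = Cw1 = (4·(-18) + 2·11 + 6·5; (-2)·(-18) + (-5)·11 + (-5)·5; (-3)·(-18) + (-4)·11 + 4·5) = (-20, -44, 30)
The requested component of w2 is -44.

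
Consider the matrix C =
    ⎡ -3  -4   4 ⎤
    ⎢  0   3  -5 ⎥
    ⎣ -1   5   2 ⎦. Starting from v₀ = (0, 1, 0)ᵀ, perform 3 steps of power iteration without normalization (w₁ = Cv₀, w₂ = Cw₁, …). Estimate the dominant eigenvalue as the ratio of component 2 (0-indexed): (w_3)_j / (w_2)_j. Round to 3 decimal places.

λ ≈ -1.448

w1 = Cv₀ = ((-3)·0 + (-4)·1 + 4·0; 0·0 + 3·1 + (-5)·0; (-1)·0 + 5·1 + 2·0) = (-4, 3, 5)
w2 = Cw1 = ((-3)·(-4) + (-4)·3 + 4·5; 0·(-4) + 3·3 + (-5)·5; (-1)·(-4) + 5·3 + 2·5) = (20, -16, 29)
w3 = Cw2 = (120, -193, -42)
Ratio at component: -42 / 29 = -1.448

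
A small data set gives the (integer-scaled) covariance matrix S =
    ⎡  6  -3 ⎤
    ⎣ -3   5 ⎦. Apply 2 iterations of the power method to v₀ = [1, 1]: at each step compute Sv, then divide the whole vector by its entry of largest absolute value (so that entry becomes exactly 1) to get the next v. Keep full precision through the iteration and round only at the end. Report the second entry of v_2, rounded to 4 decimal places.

0.0833

Sv0 = (3.00000, 2.00000); divide by 3.00000 → v1 = (1.00000, 0.66667)
Sv1 = (4.00000, 0.33333); divide by 4.00000 → v2 = (1.00000, 0.08333)
Requested entry of v2: 1/12 = 0.0833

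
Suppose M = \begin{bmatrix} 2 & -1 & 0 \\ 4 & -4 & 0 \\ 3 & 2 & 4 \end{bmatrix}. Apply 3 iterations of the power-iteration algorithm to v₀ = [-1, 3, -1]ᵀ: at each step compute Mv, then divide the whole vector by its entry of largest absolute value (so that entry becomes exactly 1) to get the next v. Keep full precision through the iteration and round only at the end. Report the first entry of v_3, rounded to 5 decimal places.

Mv0 = (-5.000000, -16.000000, -1.000000); divide by -16.000000 → v1 = (0.312500, 1.000000, 0.062500)
Mv1 = (-0.375000, -2.750000, 3.187500); divide by 3.187500 → v2 = (-0.117647, -0.862745, 1.000000)
Mv2 = (0.627451, 2.980392, 1.921569); divide by 2.980392 → v3 = (0.210526, 1.000000, 0.644737)
Requested entry of v3: -32/-152 = 0.21053

0.21053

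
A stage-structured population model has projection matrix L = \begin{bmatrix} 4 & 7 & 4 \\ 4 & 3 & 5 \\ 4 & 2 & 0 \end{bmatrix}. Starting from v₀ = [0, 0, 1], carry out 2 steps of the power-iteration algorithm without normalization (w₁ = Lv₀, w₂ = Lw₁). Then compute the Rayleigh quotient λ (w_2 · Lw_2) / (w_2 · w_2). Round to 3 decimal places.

11.073

w1 = Lv₀ = (4·0 + 7·0 + 4·1; 4·0 + 3·0 + 5·1; 4·0 + 2·0 + 0·1) = (4, 5, 0)
w2 = Lw1 = (4·4 + 7·5 + 4·0; 4·4 + 3·5 + 5·0; 4·4 + 2·5 + 0·0) = (51, 31, 26)
Lw2 = (525, 427, 266)
w2·Lw2 = 51·525 + 31·427 + 26·266 = 46928; w2·w2 = 51·51 + 31·31 + 26·26 = 4238
λ ≈ 46928/4238 = 11.073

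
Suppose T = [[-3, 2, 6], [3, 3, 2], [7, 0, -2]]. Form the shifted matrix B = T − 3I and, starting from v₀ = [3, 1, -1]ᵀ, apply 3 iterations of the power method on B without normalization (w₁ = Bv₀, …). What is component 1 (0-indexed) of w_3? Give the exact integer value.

B = T − 3I has rows (-6, 2, 6); (3, 0, 2); (7, 0, -5)
w1 = Bv₀ = (-22, 7, 26)
w2 = Bw1 = (302, -14, -284)
w3 = Bw2 = (-3544, 338, 3534)
Requested component of w3: 338

338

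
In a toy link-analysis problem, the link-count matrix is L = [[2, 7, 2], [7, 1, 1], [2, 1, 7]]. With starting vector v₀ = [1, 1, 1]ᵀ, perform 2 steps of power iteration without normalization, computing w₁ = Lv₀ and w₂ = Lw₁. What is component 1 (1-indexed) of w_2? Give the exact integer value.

w1 = Lv₀ = (11, 9, 10)
w2 = Lw1 = (105, 96, 101)
The requested component of w2 is 105.

105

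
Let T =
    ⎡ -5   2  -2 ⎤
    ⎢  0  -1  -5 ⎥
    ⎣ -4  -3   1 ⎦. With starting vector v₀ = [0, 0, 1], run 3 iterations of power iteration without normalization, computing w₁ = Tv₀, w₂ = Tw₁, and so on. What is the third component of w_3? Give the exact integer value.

w1 = Tv₀ = (-2, -5, 1)
w2 = Tw1 = (-2, 0, 24)
w3 = Tw2 = (-38, -120, 32)
The requested component of w3 is 32.

32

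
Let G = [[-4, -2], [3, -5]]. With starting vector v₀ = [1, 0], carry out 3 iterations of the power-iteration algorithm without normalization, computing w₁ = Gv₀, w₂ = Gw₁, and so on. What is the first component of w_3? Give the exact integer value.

w1 = Gv₀ = ((-4)·1 + (-2)·0; 3·1 + (-5)·0) = (-4, 3)
w2 = Gw1 = ((-4)·(-4) + (-2)·3; 3·(-4) + (-5)·3) = (10, -27)
w3 = Gw2 = (14, 165)
The requested component of w3 is 14.

14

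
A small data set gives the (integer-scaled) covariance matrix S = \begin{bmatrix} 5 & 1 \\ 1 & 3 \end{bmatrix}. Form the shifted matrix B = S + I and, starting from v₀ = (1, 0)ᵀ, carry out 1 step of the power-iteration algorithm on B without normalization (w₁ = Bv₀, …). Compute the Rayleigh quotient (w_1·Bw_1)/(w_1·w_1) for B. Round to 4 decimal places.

B = S + I has rows (6, 1); (1, 4)
w1 = Bv₀ = (6, 1)
Bw1 = (37, 10)
w1·Bw1 = 232; w1·w1 = 37; μ ≈ 232/37 = 6.2703

6.2703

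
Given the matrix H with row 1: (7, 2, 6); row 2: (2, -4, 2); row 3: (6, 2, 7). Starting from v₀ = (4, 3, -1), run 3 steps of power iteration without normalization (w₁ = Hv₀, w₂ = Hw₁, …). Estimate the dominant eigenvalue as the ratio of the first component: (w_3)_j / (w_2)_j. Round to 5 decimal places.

w1 = Hv₀ = (28, -6, 23)
w2 = Hw1 = (322, 126, 317)
w3 = Hw2 = (4408, 774, 4403)
Ratio at component: 4408 / 322 = 13.68944

λ ≈ 13.68944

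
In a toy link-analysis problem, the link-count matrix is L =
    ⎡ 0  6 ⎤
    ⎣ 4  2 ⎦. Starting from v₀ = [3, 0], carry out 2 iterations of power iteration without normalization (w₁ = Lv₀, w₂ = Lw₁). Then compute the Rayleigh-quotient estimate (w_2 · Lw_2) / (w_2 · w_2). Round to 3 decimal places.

w1 = Lv₀ = (0, 12)
w2 = Lw1 = (72, 24)
Lw2 = (144, 336)
w2·Lw2 = 72·144 + 24·336 = 18432; w2·w2 = 72·72 + 24·24 = 5760
λ ≈ 18432/5760 = 3.200

3.200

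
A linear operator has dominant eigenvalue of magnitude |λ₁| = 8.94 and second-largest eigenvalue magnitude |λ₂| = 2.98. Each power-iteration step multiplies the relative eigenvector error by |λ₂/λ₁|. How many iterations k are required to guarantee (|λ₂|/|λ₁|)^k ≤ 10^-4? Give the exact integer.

9

|λ₂/λ₁| = 2.98/8.94 = 0.33333
Need k ≥ ln(10^-4) / ln(0.33333) = -9.2103 / -1.0986 ≈ 8.384
Smallest integer k satisfying the bound: 9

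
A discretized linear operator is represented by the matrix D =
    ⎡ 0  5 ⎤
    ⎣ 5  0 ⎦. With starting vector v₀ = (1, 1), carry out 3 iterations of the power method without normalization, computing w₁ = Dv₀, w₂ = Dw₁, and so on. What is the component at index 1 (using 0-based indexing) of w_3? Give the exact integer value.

125

w1 = Dv₀ = (5, 5)
w2 = Dw1 = (25, 25)
w3 = Dw2 = (125, 125)
The requested component of w3 is 125.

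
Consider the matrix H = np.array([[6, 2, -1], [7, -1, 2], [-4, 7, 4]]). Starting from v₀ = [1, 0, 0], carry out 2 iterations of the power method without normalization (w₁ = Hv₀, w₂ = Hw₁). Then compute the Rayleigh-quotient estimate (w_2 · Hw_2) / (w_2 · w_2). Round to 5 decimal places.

w1 = Hv₀ = (6·1 + 2·0 + (-1)·0; 7·1 + (-1)·0 + 2·0; (-4)·1 + 7·0 + 4·0) = (6, 7, -4)
w2 = Hw1 = (6·6 + 2·7 + (-1)·(-4); 7·6 + (-1)·7 + 2·(-4); (-4)·6 + 7·7 + 4·(-4)) = (54, 27, 9)
Hw2 = (369, 369, 9)
w2·Hw2 = 54·369 + 27·369 + 9·9 = 29970; w2·w2 = 54·54 + 27·27 + 9·9 = 3726
λ ≈ 29970/3726 = 8.04348

8.04348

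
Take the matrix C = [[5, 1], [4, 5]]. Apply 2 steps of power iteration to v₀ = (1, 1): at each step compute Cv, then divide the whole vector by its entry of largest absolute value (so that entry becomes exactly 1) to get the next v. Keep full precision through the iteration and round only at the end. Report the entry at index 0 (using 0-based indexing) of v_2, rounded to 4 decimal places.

Cv0 = (6.00000, 9.00000); divide by 9.00000 → v1 = (0.66667, 1.00000)
Cv1 = (4.33333, 7.66667); divide by 7.66667 → v2 = (0.56522, 1.00000)
Requested entry of v2: 39/69 = 0.5652

0.5652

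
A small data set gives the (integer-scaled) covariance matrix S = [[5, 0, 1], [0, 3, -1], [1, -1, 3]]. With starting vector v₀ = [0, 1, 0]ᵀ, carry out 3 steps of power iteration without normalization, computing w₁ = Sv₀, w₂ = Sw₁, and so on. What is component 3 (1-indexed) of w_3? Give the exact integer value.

-29

w1 = Sv₀ = (5·0 + 0·1 + 1·0; 0·0 + 3·1 + (-1)·0; 1·0 + (-1)·1 + 3·0) = (0, 3, -1)
w2 = Sw1 = (5·0 + 0·3 + 1·(-1); 0·0 + 3·3 + (-1)·(-1); 1·0 + (-1)·3 + 3·(-1)) = (-1, 10, -6)
w3 = Sw2 = (-11, 36, -29)
The requested component of w3 is -29.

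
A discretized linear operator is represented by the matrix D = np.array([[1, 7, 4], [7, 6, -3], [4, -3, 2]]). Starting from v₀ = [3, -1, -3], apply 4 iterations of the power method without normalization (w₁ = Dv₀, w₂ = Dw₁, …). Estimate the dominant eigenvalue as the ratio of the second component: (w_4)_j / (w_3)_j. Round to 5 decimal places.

w1 = Dv₀ = (1·3 + 7·(-1) + 4·(-3); 7·3 + 6·(-1) + (-3)·(-3); 4·3 + (-3)·(-1) + 2·(-3)) = (-16, 24, 9)
w2 = Dw1 = (1·(-16) + 7·24 + 4·9; 7·(-16) + 6·24 + (-3)·9; 4·(-16) + (-3)·24 + 2·9) = (188, 5, -118)
w3 = Dw2 = (-249, 1700, 501)
w4 = Dw3 = (13655, 6954, -5094)
Ratio at component: 6954 / 1700 = 4.09059

λ ≈ 4.09059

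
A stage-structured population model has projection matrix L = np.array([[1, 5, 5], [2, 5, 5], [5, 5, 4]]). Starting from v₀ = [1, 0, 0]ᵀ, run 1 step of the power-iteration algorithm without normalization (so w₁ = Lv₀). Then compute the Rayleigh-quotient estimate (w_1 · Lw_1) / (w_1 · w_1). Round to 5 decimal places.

w1 = Lv₀ = (1·1 + 5·0 + 5·0; 2·1 + 5·0 + 5·0; 5·1 + 5·0 + 4·0) = (1, 2, 5)
Lw1 = (36, 37, 35)
w1·Lw1 = 1·36 + 2·37 + 5·35 = 285; w1·w1 = 1·1 + 2·2 + 5·5 = 30
λ ≈ 285/30 = 9.50000

λ ≈ 9.50000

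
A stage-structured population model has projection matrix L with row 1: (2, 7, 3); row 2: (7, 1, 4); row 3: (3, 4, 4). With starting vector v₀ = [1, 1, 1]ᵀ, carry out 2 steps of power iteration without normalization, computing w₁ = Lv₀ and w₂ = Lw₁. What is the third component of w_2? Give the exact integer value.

128

w1 = Lv₀ = (12, 12, 11)
w2 = Lw1 = (141, 140, 128)
The requested component of w2 is 128.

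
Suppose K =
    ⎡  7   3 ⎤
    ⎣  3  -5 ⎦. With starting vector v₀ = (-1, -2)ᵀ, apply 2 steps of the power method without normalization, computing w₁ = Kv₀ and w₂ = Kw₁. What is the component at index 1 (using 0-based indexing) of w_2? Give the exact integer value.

-74

w1 = Kv₀ = (7·(-1) + 3·(-2); 3·(-1) + (-5)·(-2)) = (-13, 7)
w2 = Kw1 = (7·(-13) + 3·7; 3·(-13) + (-5)·7) = (-70, -74)
The requested component of w2 is -74.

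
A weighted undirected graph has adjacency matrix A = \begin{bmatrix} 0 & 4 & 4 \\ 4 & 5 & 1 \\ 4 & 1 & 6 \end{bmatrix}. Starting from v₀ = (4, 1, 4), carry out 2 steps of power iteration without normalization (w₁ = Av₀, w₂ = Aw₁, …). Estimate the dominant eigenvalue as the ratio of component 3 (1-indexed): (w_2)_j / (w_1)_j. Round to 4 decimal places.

λ ≈ 8.5610

w1 = Av₀ = (20, 25, 41)
w2 = Aw1 = (264, 246, 351)
Ratio at component: 351 / 41 = 8.5610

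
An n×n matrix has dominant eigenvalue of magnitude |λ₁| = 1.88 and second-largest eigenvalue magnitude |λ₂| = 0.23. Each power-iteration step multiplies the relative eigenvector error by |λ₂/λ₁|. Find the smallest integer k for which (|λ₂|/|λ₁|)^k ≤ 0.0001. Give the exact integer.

5

|λ₂/λ₁| = 0.23/1.88 = 0.12234
Need k ≥ ln(0.0001) / ln(0.12234) = -9.2103 / -2.1009 ≈ 4.384
Smallest integer k satisfying the bound: 5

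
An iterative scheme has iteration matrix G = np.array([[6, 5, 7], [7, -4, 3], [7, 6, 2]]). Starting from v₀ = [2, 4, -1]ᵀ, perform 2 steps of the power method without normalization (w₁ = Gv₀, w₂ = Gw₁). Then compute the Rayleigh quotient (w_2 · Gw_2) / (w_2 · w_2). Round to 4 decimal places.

w1 = Gv₀ = (6·2 + 5·4 + 7·(-1); 7·2 + (-4)·4 + 3·(-1); 7·2 + 6·4 + 2·(-1)) = (25, -5, 36)
w2 = Gw1 = (6·25 + 5·(-5) + 7·36; 7·25 + (-4)·(-5) + 3·36; 7·25 + 6·(-5) + 2·36) = (377, 303, 217)
Gw2 = (5296, 2078, 4891)
w2·Gw2 = 377·5296 + 303·2078 + 217·4891 = 3687573; w2·w2 = 377·377 + 303·303 + 217·217 = 281027
λ ≈ 3687573/281027 = 13.1218

λ ≈ 13.1218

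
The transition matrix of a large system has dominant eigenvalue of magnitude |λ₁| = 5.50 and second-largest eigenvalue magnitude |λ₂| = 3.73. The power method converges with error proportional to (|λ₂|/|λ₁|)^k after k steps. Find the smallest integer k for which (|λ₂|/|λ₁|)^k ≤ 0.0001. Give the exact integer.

24

|λ₂/λ₁| = 3.73/5.50 = 0.67818
Need k ≥ ln(0.0001) / ln(0.67818) = -9.2103 / -0.3883 ≈ 23.717
Smallest integer k satisfying the bound: 24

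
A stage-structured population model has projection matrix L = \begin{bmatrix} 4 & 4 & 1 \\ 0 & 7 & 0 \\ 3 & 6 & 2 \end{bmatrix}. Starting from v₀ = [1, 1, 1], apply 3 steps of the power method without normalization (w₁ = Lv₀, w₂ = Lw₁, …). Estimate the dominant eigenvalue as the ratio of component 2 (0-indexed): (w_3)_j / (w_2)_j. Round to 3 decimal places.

w1 = Lv₀ = (9, 7, 11)
w2 = Lw1 = (75, 49, 91)
w3 = Lw2 = (587, 343, 701)
Ratio at component: 701 / 91 = 7.703

7.703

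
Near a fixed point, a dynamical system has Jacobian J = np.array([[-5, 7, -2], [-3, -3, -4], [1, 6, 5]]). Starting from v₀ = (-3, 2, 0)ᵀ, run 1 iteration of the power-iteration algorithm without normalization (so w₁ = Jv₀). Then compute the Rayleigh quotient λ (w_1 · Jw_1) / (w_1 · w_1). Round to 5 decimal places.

w1 = Jv₀ = ((-5)·(-3) + 7·2 + (-2)·0; (-3)·(-3) + (-3)·2 + (-4)·0; 1·(-3) + 6·2 + 5·0) = (29, 3, 9)
Jw1 = (-142, -132, 92)
w1·Jw1 = 29·(-142) + 3·(-132) + 9·92 = -3686; w1·w1 = 29·29 + 3·3 + 9·9 = 931
λ ≈ -3686/931 = -3.95918

λ ≈ -3.95918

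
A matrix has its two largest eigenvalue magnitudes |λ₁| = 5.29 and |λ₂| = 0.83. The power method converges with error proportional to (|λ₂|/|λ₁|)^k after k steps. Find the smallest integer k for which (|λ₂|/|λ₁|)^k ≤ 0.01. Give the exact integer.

|λ₂/λ₁| = 0.83/5.29 = 0.15690
Need k ≥ ln(0.01) / ln(0.15690) = -4.6052 / -1.8521 ≈ 2.486
Smallest integer k satisfying the bound: 3

3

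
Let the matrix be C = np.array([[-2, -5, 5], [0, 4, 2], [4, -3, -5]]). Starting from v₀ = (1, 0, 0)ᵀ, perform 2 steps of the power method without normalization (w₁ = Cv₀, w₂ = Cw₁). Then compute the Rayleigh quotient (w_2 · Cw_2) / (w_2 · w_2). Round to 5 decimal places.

w1 = Cv₀ = (-2, 0, 4)
w2 = Cw1 = (24, 8, -28)
Cw2 = (-228, -24, 212)
w2·Cw2 = 24·(-228) + 8·(-24) + (-28)·212 = -11600; w2·w2 = 24·24 + 8·8 + (-28)·(-28) = 1424
λ ≈ -11600/1424 = -8.14607

-8.14607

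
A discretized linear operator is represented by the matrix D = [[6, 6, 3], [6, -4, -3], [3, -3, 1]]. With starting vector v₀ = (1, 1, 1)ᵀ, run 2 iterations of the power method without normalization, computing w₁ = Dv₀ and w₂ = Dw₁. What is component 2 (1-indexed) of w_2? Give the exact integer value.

91

w1 = Dv₀ = (15, -1, 1)
w2 = Dw1 = (87, 91, 49)
The requested component of w2 is 91.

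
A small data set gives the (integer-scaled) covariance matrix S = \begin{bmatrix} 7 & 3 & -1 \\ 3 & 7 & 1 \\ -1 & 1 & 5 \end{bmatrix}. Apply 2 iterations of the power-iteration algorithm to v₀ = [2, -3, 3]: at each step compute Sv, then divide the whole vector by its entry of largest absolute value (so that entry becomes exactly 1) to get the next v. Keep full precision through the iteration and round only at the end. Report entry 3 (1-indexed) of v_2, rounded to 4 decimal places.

Sv0 = (2.00000, -12.00000, 10.00000); divide by -12.00000 → v1 = (-0.16667, 1.00000, -0.83333)
Sv1 = (2.66667, 5.66667, -3.00000); divide by 5.66667 → v2 = (0.47059, 1.00000, -0.52941)
Requested entry of v2: 36/-68 = -0.5294

-0.5294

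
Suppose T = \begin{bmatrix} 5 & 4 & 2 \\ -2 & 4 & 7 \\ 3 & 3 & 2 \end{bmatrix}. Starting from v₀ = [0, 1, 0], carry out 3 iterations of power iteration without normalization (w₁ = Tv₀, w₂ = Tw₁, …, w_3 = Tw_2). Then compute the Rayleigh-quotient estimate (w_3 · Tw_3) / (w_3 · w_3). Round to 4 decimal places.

w1 = Tv₀ = (5·0 + 4·1 + 2·0; (-2)·0 + 4·1 + 7·0; 3·0 + 3·1 + 2·0) = (4, 4, 3)
w2 = Tw1 = (5·4 + 4·4 + 2·3; (-2)·4 + 4·4 + 7·3; 3·4 + 3·4 + 2·3) = (42, 29, 30)
w3 = Tw2 = (386, 242, 273)
Tw3 = (3444, 2107, 2430)
w3·Tw3 = 386·3444 + 242·2107 + 273·2430 = 2502668; w3·w3 = 386·386 + 242·242 + 273·273 = 282089
λ ≈ 2502668/282089 = 8.8719

λ ≈ 8.8719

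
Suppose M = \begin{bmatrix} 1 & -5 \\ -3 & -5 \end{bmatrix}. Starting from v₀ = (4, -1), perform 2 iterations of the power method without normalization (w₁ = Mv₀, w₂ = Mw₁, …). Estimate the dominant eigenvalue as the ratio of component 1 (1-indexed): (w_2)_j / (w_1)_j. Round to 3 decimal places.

4.889

w1 = Mv₀ = (9, -7)
w2 = Mw1 = (44, 8)
Ratio at component: 44 / 9 = 4.889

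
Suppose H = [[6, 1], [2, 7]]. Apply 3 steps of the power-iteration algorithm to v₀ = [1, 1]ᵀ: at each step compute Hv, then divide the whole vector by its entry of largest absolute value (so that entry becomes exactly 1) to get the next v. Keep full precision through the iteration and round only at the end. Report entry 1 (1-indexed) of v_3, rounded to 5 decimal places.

Hv0 = (7.000000, 9.000000); divide by 9.000000 → v1 = (0.777778, 1.000000)
Hv1 = (5.666667, 8.555556); divide by 8.555556 → v2 = (0.662338, 1.000000)
Hv2 = (4.974026, 8.324675); divide by 8.324675 → v3 = (0.597504, 1.000000)
Requested entry of v3: 383/641 = 0.59750

0.59750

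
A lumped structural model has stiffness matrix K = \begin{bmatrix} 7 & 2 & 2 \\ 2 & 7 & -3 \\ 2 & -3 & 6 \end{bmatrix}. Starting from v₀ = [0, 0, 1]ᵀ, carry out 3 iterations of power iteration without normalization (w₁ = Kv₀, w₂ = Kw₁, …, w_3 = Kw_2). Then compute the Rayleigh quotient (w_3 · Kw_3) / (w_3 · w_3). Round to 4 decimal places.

w1 = Kv₀ = (7·0 + 2·0 + 2·1; 2·0 + 7·0 + (-3)·1; 2·0 + (-3)·0 + 6·1) = (2, -3, 6)
w2 = Kw1 = (7·2 + 2·(-3) + 2·6; 2·2 + 7·(-3) + (-3)·6; 2·2 + (-3)·(-3) + 6·6) = (20, -35, 49)
w3 = Kw2 = (168, -352, 439)
Kw3 = (1350, -3445, 4026)
w3·Kw3 = 168·1350 + (-352)·(-3445) + 439·4026 = 3206854; w3·w3 = 168·168 + (-352)·(-352) + 439·439 = 344849
λ ≈ 3206854/344849 = 9.2993

λ ≈ 9.2993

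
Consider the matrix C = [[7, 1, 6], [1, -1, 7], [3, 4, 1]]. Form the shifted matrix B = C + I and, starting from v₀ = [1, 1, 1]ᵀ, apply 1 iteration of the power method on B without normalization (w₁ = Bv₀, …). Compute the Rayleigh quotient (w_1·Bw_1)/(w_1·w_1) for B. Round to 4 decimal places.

B = C + I has rows (8, 1, 6); (1, 0, 7); (3, 4, 2)
w1 = Bv₀ = (8·1 + 1·1 + 6·1; 1·1 + 0·1 + 7·1; 3·1 + 4·1 + 2·1) = (15, 8, 9)
Bw1 = (182, 78, 95)
w1·Bw1 = 4209; w1·w1 = 370; μ ≈ 4209/370 = 11.3757

11.3757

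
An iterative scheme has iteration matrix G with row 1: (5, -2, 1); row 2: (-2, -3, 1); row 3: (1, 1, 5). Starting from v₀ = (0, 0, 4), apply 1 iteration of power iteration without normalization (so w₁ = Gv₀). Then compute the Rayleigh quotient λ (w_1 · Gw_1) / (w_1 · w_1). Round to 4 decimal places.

λ ≈ 5.2963

w1 = Gv₀ = (4, 4, 20)
Gw1 = (32, 0, 108)
w1·Gw1 = 4·32 + 4·0 + 20·108 = 2288; w1·w1 = 4·4 + 4·4 + 20·20 = 432
λ ≈ 2288/432 = 5.2963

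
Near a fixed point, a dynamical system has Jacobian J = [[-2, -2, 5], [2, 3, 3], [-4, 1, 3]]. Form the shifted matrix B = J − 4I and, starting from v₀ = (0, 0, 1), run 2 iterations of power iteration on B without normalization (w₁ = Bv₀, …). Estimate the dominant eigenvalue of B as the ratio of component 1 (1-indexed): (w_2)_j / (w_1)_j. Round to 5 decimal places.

B = J − 4I has rows (-6, -2, 5); (2, -1, 3); (-4, 1, -1)
w1 = Bv₀ = ((-6)·0 + (-2)·0 + 5·1; 2·0 + (-1)·0 + 3·1; (-4)·0 + 1·0 + (-1)·1) = (5, 3, -1)
w2 = Bw1 = ((-6)·5 + (-2)·3 + 5·(-1); 2·5 + (-1)·3 + 3·(-1); (-4)·5 + 1·3 + (-1)·(-1)) = (-41, 4, -16)
Ratio: -41/5 = -8.20000

μ ≈ -8.20000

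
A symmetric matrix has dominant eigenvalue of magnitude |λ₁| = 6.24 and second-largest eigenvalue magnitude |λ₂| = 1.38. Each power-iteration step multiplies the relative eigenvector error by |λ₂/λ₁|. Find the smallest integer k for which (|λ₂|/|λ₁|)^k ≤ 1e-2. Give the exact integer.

|λ₂/λ₁| = 1.38/6.24 = 0.22115
Need k ≥ ln(1e-2) / ln(0.22115) = -4.6052 / -1.5089 ≈ 3.052
Smallest integer k satisfying the bound: 4

4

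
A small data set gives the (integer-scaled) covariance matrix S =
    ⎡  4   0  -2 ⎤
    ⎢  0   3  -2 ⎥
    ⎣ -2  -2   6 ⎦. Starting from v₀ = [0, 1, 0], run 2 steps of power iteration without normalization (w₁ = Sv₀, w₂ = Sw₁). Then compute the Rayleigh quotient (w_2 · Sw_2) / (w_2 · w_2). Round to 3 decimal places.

7.346

w1 = Sv₀ = (0, 3, -2)
w2 = Sw1 = (4, 13, -18)
Sw2 = (52, 75, -142)
w2·Sw2 = 4·52 + 13·75 + (-18)·(-142) = 3739; w2·w2 = 4·4 + 13·13 + (-18)·(-18) = 509
λ ≈ 3739/509 = 7.346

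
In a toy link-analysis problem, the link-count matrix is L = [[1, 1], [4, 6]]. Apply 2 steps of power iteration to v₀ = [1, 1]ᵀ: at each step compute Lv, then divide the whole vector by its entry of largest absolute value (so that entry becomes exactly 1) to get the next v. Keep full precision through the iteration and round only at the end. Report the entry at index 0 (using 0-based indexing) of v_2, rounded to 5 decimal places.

0.17647

Lv0 = (2.000000, 10.000000); divide by 10.000000 → v1 = (0.200000, 1.000000)
Lv1 = (1.200000, 6.800000); divide by 6.800000 → v2 = (0.176471, 1.000000)
Requested entry of v2: 12/68 = 0.17647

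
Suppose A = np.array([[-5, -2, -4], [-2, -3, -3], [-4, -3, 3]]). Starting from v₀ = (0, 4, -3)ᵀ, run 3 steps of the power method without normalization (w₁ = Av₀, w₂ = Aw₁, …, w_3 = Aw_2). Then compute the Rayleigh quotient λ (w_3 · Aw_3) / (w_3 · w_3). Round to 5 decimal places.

w1 = Av₀ = ((-5)·0 + (-2)·4 + (-4)·(-3); (-2)·0 + (-3)·4 + (-3)·(-3); (-4)·0 + (-3)·4 + 3·(-3)) = (4, -3, -21)
w2 = Aw1 = ((-5)·4 + (-2)·(-3) + (-4)·(-21); (-2)·4 + (-3)·(-3) + (-3)·(-21); (-4)·4 + (-3)·(-3) + 3·(-21)) = (70, 64, -70)
w3 = Aw2 = (-198, -122, -682)
Aw3 = (3962, 2808, -888)
w3·Aw3 = (-198)·3962 + (-122)·2808 + (-682)·(-888) = -521436; w3·w3 = (-198)·(-198) + (-122)·(-122) + (-682)·(-682) = 519212
λ ≈ -521436/519212 = -1.00428

λ ≈ -1.00428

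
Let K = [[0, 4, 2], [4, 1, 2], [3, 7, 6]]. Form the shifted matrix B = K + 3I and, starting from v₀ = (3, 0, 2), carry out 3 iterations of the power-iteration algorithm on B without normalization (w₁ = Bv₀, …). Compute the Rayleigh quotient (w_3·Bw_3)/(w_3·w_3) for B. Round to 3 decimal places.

B = K + 3I has rows (3, 4, 2); (4, 4, 2); (3, 7, 9)
w1 = Bv₀ = (3·3 + 4·0 + 2·2; 4·3 + 4·0 + 2·2; 3·3 + 7·0 + 9·2) = (13, 16, 27)
w2 = Bw1 = (3·13 + 4·16 + 2·27; 4·13 + 4·16 + 2·27; 3·13 + 7·16 + 9·27) = (157, 170, 394)
w3 = Bw2 = (1939, 2096, 5207)
Bw3 = (24615, 26554, 67352)
w3·Bw3 = 454087533; w3·w3 = 35265786; μ ≈ 454087533/35265786 = 12.876

12.876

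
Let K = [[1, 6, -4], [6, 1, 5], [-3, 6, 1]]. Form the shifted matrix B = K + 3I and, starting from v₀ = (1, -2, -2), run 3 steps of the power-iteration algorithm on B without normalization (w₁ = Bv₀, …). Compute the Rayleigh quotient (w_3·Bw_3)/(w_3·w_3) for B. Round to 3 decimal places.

9.519

B = K + 3I has rows (4, 6, -4); (6, 4, 5); (-3, 6, 4)
w1 = Bv₀ = (0, -12, -23)
w2 = Bw1 = (20, -163, -164)
w3 = Bw2 = (-242, -1352, -1694)
Bw3 = (-2304, -15330, -14162)
w3·Bw3 = 45274156; w3·w3 = 4756104; μ ≈ 45274156/4756104 = 9.519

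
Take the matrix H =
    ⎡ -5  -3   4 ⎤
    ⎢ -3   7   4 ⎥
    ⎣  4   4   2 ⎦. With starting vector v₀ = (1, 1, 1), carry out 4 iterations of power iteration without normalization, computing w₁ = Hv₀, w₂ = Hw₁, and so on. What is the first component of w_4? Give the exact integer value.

2016

w1 = Hv₀ = ((-5)·1 + (-3)·1 + 4·1; (-3)·1 + 7·1 + 4·1; 4·1 + 4·1 + 2·1) = (-4, 8, 10)
w2 = Hw1 = ((-5)·(-4) + (-3)·8 + 4·10; (-3)·(-4) + 7·8 + 4·10; 4·(-4) + 4·8 + 2·10) = (36, 108, 36)
w3 = Hw2 = (-360, 792, 648)
w4 = Hw3 = (2016, 9216, 3024)
The requested component of w4 is 2016.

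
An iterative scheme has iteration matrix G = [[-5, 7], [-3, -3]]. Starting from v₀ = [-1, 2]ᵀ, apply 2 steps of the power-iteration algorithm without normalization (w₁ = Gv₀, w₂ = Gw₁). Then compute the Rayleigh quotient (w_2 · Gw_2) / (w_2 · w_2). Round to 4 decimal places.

w1 = Gv₀ = ((-5)·(-1) + 7·2; (-3)·(-1) + (-3)·2) = (19, -3)
w2 = Gw1 = ((-5)·19 + 7·(-3); (-3)·19 + (-3)·(-3)) = (-116, -48)
Gw2 = (244, 492)
w2·Gw2 = (-116)·244 + (-48)·492 = -51920; w2·w2 = (-116)·(-116) + (-48)·(-48) = 15760
λ ≈ -51920/15760 = -3.2944

-3.2944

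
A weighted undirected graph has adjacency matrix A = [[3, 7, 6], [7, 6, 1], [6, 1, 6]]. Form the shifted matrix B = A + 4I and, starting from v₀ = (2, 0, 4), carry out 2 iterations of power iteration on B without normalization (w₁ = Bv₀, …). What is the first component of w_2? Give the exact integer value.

B = A + 4I has rows (7, 7, 6); (7, 10, 1); (6, 1, 10)
w1 = Bv₀ = (7·2 + 7·0 + 6·4; 7·2 + 10·0 + 1·4; 6·2 + 1·0 + 10·4) = (38, 18, 52)
w2 = Bw1 = (7·38 + 7·18 + 6·52; 7·38 + 10·18 + 1·52; 6·38 + 1·18 + 10·52) = (704, 498, 766)
Requested component of w2: 704

704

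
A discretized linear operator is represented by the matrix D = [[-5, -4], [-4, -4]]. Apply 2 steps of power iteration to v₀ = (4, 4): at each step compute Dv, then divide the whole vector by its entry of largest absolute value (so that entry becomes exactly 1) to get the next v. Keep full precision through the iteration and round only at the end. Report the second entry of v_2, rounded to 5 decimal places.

Dv0 = (-36.000000, -32.000000); divide by -36.000000 → v1 = (1.000000, 0.888889)
Dv1 = (-8.555556, -7.555556); divide by -8.555556 → v2 = (1.000000, 0.883117)
Requested entry of v2: 272/308 = 0.88312

0.88312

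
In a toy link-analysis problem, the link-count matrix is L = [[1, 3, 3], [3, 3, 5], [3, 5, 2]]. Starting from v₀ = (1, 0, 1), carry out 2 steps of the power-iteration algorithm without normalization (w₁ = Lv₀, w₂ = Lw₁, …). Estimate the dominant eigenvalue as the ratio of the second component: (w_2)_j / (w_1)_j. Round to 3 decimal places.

7.625

w1 = Lv₀ = (4, 8, 5)
w2 = Lw1 = (43, 61, 62)
Ratio at component: 61 / 8 = 7.625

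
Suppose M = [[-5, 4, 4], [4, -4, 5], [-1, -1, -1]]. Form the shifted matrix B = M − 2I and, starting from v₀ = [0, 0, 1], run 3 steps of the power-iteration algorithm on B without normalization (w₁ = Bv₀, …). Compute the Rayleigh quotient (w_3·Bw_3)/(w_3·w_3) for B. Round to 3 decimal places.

B = M − 2I has rows (-7, 4, 4); (4, -6, 5); (-1, -1, -3)
w1 = Bv₀ = (4, 5, -3)
w2 = Bw1 = (-20, -29, 0)
w3 = Bw2 = (24, 94, 49)
Bw3 = (404, -223, -265)
w3·Bw3 = -24251; w3·w3 = 11813; μ ≈ -24251/11813 = -2.053

-2.053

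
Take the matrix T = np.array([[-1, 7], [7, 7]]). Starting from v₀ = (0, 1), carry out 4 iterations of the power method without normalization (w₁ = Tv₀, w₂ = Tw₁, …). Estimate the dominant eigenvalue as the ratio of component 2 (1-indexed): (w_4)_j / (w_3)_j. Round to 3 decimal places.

λ ≈ 11.600

w1 = Tv₀ = ((-1)·0 + 7·1; 7·0 + 7·1) = (7, 7)
w2 = Tw1 = ((-1)·7 + 7·7; 7·7 + 7·7) = (42, 98)
w3 = Tw2 = (644, 980)
w4 = Tw3 = (6216, 11368)
Ratio at component: 11368 / 980 = 11.600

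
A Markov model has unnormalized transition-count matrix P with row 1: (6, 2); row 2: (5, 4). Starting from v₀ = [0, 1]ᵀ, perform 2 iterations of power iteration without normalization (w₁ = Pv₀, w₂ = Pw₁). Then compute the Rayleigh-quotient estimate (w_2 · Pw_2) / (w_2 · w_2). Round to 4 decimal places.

w1 = Pv₀ = (6·0 + 2·1; 5·0 + 4·1) = (2, 4)
w2 = Pw1 = (6·2 + 2·4; 5·2 + 4·4) = (20, 26)
Pw2 = (172, 204)
w2·Pw2 = 20·172 + 26·204 = 8744; w2·w2 = 20·20 + 26·26 = 1076
λ ≈ 8744/1076 = 8.1264

λ ≈ 8.1264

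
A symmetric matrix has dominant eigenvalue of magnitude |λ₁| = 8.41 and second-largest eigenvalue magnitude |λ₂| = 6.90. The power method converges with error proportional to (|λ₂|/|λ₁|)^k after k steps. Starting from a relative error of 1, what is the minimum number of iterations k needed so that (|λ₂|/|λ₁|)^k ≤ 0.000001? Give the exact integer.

70

|λ₂/λ₁| = 6.90/8.41 = 0.82045
Need k ≥ ln(0.000001) / ln(0.82045) = -13.8155 / -0.1979 ≈ 69.811
Smallest integer k satisfying the bound: 70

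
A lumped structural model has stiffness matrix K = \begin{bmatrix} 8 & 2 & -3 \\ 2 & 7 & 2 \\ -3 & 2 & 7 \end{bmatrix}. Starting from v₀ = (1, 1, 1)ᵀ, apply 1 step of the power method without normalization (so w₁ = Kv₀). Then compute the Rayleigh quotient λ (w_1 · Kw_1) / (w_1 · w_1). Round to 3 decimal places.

w1 = Kv₀ = (7, 11, 6)
Kw1 = (60, 103, 43)
w1·Kw1 = 7·60 + 11·103 + 6·43 = 1811; w1·w1 = 7·7 + 11·11 + 6·6 = 206
λ ≈ 1811/206 = 8.791

8.791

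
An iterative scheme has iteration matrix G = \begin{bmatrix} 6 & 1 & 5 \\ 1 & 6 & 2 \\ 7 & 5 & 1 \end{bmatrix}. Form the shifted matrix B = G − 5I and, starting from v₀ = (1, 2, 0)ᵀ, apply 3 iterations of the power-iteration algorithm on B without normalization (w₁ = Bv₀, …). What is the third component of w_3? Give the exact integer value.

B = G − 5I has rows (1, 1, 5); (1, 1, 2); (7, 5, -4)
w1 = Bv₀ = (1·1 + 1·2 + 5·0; 1·1 + 1·2 + 2·0; 7·1 + 5·2 + (-4)·0) = (3, 3, 17)
w2 = Bw1 = (1·3 + 1·3 + 5·17; 1·3 + 1·3 + 2·17; 7·3 + 5·3 + (-4)·17) = (91, 40, -32)
w3 = Bw2 = (-29, 67, 965)
Requested component of w3: 965

965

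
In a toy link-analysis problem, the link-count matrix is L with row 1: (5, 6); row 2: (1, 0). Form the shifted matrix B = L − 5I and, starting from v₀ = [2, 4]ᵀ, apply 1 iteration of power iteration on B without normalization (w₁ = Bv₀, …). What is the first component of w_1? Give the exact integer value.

B = L − 5I has rows (0, 6); (1, -5)
w1 = Bv₀ = (0·2 + 6·4; 1·2 + (-5)·4) = (24, -18)
Requested component of w1: 24

24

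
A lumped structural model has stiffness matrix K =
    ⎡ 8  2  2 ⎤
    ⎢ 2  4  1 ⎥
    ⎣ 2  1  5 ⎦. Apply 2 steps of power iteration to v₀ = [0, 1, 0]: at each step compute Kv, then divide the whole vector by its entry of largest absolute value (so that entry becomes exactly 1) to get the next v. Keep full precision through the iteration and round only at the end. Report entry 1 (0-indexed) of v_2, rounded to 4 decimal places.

0.8077

Kv0 = (2.00000, 4.00000, 1.00000); divide by 4.00000 → v1 = (0.50000, 1.00000, 0.25000)
Kv1 = (6.50000, 5.25000, 3.25000); divide by 6.50000 → v2 = (1.00000, 0.80769, 0.50000)
Requested entry of v2: 21/26 = 0.8077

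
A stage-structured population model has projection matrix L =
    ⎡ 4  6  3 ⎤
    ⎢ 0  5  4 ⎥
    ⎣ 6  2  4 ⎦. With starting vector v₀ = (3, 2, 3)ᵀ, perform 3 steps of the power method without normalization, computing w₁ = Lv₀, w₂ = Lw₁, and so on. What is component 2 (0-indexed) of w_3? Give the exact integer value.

4200

w1 = Lv₀ = (33, 22, 34)
w2 = Lw1 = (366, 246, 378)
w3 = Lw2 = (4074, 2742, 4200)
The requested component of w3 is 4200.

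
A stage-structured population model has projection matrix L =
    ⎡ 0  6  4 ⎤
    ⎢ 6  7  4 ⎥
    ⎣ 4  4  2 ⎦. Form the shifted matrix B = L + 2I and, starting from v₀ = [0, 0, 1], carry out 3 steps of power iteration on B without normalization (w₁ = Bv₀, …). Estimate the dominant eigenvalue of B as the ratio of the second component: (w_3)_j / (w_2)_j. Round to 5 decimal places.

B = L + 2I has rows (2, 6, 4); (6, 9, 4); (4, 4, 4)
w1 = Bv₀ = (2·0 + 6·0 + 4·1; 6·0 + 9·0 + 4·1; 4·0 + 4·0 + 4·1) = (4, 4, 4)
w2 = Bw1 = (2·4 + 6·4 + 4·4; 6·4 + 9·4 + 4·4; 4·4 + 4·4 + 4·4) = (48, 76, 48)
w3 = Bw2 = (744, 1164, 688)
Ratio: 1164/76 = 15.31579

15.31579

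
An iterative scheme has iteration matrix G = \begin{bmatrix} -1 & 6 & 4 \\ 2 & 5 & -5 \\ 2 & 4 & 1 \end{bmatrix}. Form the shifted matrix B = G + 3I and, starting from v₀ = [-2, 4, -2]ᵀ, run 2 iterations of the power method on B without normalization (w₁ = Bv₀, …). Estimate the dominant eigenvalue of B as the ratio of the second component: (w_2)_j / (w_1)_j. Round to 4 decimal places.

8.1053

B = G + 3I has rows (2, 6, 4); (2, 8, -5); (2, 4, 4)
w1 = Bv₀ = (2·(-2) + 6·4 + 4·(-2); 2·(-2) + 8·4 + (-5)·(-2); 2·(-2) + 4·4 + 4·(-2)) = (12, 38, 4)
w2 = Bw1 = (2·12 + 6·38 + 4·4; 2·12 + 8·38 + (-5)·4; 2·12 + 4·38 + 4·4) = (268, 308, 192)
Ratio: 308/38 = 8.1053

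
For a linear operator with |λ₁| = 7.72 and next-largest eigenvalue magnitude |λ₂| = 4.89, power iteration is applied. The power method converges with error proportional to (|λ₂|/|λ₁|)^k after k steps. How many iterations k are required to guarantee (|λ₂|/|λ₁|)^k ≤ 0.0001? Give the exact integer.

|λ₂/λ₁| = 4.89/7.72 = 0.63342
Need k ≥ ln(0.0001) / ln(0.63342) = -9.2103 / -0.4566 ≈ 20.171
Smallest integer k satisfying the bound: 21

21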